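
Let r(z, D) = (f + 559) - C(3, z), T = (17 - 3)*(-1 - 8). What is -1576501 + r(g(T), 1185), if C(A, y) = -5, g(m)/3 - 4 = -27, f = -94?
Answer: -1576031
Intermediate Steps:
T = -126 (T = 14*(-9) = -126)
g(m) = -69 (g(m) = 12 + 3*(-27) = 12 - 81 = -69)
r(z, D) = 470 (r(z, D) = (-94 + 559) - 1*(-5) = 465 + 5 = 470)
-1576501 + r(g(T), 1185) = -1576501 + 470 = -1576031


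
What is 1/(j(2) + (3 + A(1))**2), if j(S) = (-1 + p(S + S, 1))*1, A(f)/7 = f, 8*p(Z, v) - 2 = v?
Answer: 8/795 ≈ 0.010063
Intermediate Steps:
p(Z, v) = 1/4 + v/8
A(f) = 7*f
j(S) = -5/8 (j(S) = (-1 + (1/4 + (1/8)*1))*1 = (-1 + (1/4 + 1/8))*1 = (-1 + 3/8)*1 = -5/8*1 = -5/8)
1/(j(2) + (3 + A(1))**2) = 1/(-5/8 + (3 + 7*1)**2) = 1/(-5/8 + (3 + 7)**2) = 1/(-5/8 + 10**2) = 1/(-5/8 + 100) = 1/(795/8) = 8/795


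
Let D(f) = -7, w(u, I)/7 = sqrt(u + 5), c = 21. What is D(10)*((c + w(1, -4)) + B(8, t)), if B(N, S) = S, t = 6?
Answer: -189 - 49*sqrt(6) ≈ -309.02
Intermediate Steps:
w(u, I) = 7*sqrt(5 + u) (w(u, I) = 7*sqrt(u + 5) = 7*sqrt(5 + u))
D(10)*((c + w(1, -4)) + B(8, t)) = -7*((21 + 7*sqrt(5 + 1)) + 6) = -7*((21 + 7*sqrt(6)) + 6) = -7*(27 + 7*sqrt(6)) = -189 - 49*sqrt(6)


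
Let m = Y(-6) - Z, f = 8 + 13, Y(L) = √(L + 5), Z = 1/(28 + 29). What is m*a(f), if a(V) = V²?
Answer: -147/19 + 441*I ≈ -7.7368 + 441.0*I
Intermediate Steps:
Z = 1/57 ≈ 0.017544
Y(L) = √(5 + L)
f = 21
m = -1/57 + I (m = √(5 - 6) - 1*1/57 = √(-1) - 1/57 = I - 1/57 = -1/57 + I ≈ -0.017544 + 1.0*I)
m*a(f) = (-1/57 + I)*21² = (-1/57 + I)*441 = -147/19 + 441*I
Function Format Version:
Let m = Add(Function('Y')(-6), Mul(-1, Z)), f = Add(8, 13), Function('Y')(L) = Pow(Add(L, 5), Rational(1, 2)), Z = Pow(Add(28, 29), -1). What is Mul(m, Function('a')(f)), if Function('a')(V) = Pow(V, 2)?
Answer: Add(Rational(-147, 19), Mul(441, I)) ≈ Add(-7.7368, Mul(441.00, I))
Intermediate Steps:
Z = Rational(1, 57) (Z = Pow(57, -1) = Rational(1, 57) ≈ 0.017544)
Function('Y')(L) = Pow(Add(5, L), Rational(1, 2))
f = 21
m = Add(Rational(-1, 57), I) (m = Add(Pow(Add(5, -6), Rational(1, 2)), Mul(-1, Rational(1, 57))) = Add(Pow(-1, Rational(1, 2)), Rational(-1, 57)) = Add(I, Rational(-1, 57)) = Add(Rational(-1, 57), I) ≈ Add(-0.017544, Mul(1.0000, I)))
Mul(m, Function('a')(f)) = Mul(Add(Rational(-1, 57), I), Pow(21, 2)) = Mul(Add(Rational(-1, 57), I), 441) = Add(Rational(-147, 19), Mul(441, I))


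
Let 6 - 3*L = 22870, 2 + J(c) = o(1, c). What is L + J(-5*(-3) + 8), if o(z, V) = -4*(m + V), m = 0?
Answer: -23146/3 ≈ -7715.3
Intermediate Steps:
o(z, V) = -4*V (o(z, V) = -4*(0 + V) = -4*V)
J(c) = -2 - 4*c
L = -22864/3 (L = 2 - ⅓*22870 = 2 - 22870/3 = -22864/3 ≈ -7621.3)
L + J(-5*(-3) + 8) = -22864/3 + (-2 - 4*(-5*(-3) + 8)) = -22864/3 + (-2 - 4*(15 + 8)) = -22864/3 + (-2 - 4*23) = -22864/3 + (-2 - 92) = -22864/3 - 94 = -23146/3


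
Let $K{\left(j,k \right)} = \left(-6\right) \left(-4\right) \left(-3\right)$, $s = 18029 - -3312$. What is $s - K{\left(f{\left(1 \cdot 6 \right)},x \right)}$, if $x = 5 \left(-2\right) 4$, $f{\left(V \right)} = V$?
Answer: $21413$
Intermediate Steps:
$x = -40$ ($x = \left(-10\right) 4 = -40$)
$s = 21341$ ($s = 18029 + 3312 = 21341$)
$K{\left(j,k \right)} = -72$ ($K{\left(j,k \right)} = 24 \left(-3\right) = -72$)
$s - K{\left(f{\left(1 \cdot 6 \right)},x \right)} = 21341 - -72 = 21341 + 72 = 21413$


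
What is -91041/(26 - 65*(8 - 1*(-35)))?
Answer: 30347/923 ≈ 32.879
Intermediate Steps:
-91041/(26 - 65*(8 - 1*(-35))) = -91041/(26 - 65*(8 + 35)) = -91041/(26 - 65*43) = -91041/(26 - 2795) = -91041/(-2769) = -91041*(-1/2769) = 30347/923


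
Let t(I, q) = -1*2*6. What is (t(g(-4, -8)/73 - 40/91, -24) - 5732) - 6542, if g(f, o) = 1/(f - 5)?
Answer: -12286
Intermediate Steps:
g(f, o) = 1/(-5 + f)
t(I, q) = -12 (t(I, q) = -2*6 = -12)
(t(g(-4, -8)/73 - 40/91, -24) - 5732) - 6542 = (-12 - 5732) - 6542 = -5744 - 6542 = -12286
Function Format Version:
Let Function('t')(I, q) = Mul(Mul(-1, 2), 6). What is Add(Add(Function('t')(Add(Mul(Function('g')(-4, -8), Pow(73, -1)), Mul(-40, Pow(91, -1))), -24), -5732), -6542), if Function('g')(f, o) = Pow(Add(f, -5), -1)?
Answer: -12286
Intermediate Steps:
Function('g')(f, o) = Pow(Add(-5, f), -1)
Function('t')(I, q) = -12 (Function('t')(I, q) = Mul(-2, 6) = -12)
Add(Add(Function('t')(Add(Mul(Function('g')(-4, -8), Pow(73, -1)), Mul(-40, Pow(91, -1))), -24), -5732), -6542) = Add(Add(-12, -5732), -6542) = Add(-5744, -6542) = -12286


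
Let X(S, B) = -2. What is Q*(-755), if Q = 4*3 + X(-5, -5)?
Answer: -7550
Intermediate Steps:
Q = 10 (Q = 4*3 - 2 = 12 - 2 = 10)
Q*(-755) = 10*(-755) = -7550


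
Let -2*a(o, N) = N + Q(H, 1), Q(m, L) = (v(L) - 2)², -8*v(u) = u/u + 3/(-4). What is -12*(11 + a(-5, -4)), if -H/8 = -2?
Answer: -67197/512 ≈ -131.24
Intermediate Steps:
H = 16 (H = -8*(-2) = 16)
v(u) = -1/32 (v(u) = -(u/u + 3/(-4))/8 = -(1 + 3*(-¼))/8 = -(1 - ¾)/8 = -⅛*¼ = -1/32)
Q(m, L) = 4225/1024 (Q(m, L) = (-1/32 - 2)² = (-65/32)² = 4225/1024)
a(o, N) = -4225/2048 - N/2 (a(o, N) = -(N + 4225/1024)/2 = -(4225/1024 + N)/2 = -4225/2048 - N/2)
-12*(11 + a(-5, -4)) = -12*(11 + (-4225/2048 - ½*(-4))) = -12*(11 + (-4225/2048 + 2)) = -12*(11 - 129/2048) = -12*22399/2048 = -67197/512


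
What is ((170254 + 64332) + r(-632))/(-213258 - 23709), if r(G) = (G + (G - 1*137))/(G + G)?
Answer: -296518105/299526288 ≈ -0.98996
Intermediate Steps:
r(G) = (-137 + 2*G)/(2*G) (r(G) = (G + (G - 137))/((2*G)) = (G + (-137 + G))*(1/(2*G)) = (-137 + 2*G)*(1/(2*G)) = (-137 + 2*G)/(2*G))
((170254 + 64332) + r(-632))/(-213258 - 23709) = ((170254 + 64332) + (-137/2 - 632)/(-632))/(-213258 - 23709) = (234586 - 1/632*(-1401/2))/(-236967) = (234586 + 1401/1264)*(-1/236967) = (296518105/1264)*(-1/236967) = -296518105/299526288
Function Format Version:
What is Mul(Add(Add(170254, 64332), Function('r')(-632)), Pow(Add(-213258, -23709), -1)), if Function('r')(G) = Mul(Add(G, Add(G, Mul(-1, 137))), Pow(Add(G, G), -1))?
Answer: Rational(-296518105, 299526288) ≈ -0.98996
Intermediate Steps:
Function('r')(G) = Mul(Rational(1, 2), Pow(G, -1), Add(-137, Mul(2, G))) (Function('r')(G) = Mul(Add(G, Add(G, -137)), Pow(Mul(2, G), -1)) = Mul(Add(G, Add(-137, G)), Mul(Rational(1, 2), Pow(G, -1))) = Mul(Add(-137, Mul(2, G)), Mul(Rational(1, 2), Pow(G, -1))) = Mul(Rational(1, 2), Pow(G, -1), Add(-137, Mul(2, G))))
Mul(Add(Add(170254, 64332), Function('r')(-632)), Pow(Add(-213258, -23709), -1)) = Mul(Add(Add(170254, 64332), Mul(Pow(-632, -1), Add(Rational(-137, 2), -632))), Pow(Add(-213258, -23709), -1)) = Mul(Add(234586, Mul(Rational(-1, 632), Rational(-1401, 2))), Pow(-236967, -1)) = Mul(Add(234586, Rational(1401, 1264)), Rational(-1, 236967)) = Mul(Rational(296518105, 1264), Rational(-1, 236967)) = Rational(-296518105, 299526288)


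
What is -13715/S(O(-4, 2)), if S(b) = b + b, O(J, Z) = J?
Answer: 13715/8 ≈ 1714.4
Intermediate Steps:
S(b) = 2*b
-13715/S(O(-4, 2)) = -13715/(2*(-4)) = -13715/(-8) = -13715*(-⅛) = 13715/8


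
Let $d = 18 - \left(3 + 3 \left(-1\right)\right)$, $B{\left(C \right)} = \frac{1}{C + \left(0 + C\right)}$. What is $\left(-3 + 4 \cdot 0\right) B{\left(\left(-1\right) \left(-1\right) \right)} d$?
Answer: $-27$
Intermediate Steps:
$B{\left(C \right)} = \frac{1}{2 C}$ ($B{\left(C \right)} = \frac{1}{C + C} = \frac{1}{2 C}$)
$d = 18$ ($d = 18 - \left(3 - 3\right) = 18 - 0 = 18 + 0 = 18$)
$\left(-3 + 4 \cdot 0\right) B{\left(\left(-1\right) \left(-1\right) \right)} d = \left(-3 + 4 \cdot 0\right) \frac{1}{2 \left(\left(-1\right) \left(-1\right)\right)} 18 = \left(-3 + 0\right) \frac{1}{2 \cdot 1} \cdot 18 = - 3 \cdot \frac{1}{2} \cdot 1 \cdot 18 = \left(-3\right) \frac{1}{2} \cdot 18 = \left(- \frac{3}{2}\right) 18 = -27$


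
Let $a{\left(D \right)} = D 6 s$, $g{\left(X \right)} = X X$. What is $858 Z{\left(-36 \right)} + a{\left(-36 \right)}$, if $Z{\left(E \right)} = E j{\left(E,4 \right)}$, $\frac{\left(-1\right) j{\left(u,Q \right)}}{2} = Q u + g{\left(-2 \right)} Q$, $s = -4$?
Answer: $-7906464$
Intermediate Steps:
$g{\left(X \right)} = X^{2}$
$a{\left(D \right)} = - 24 D$ ($a{\left(D \right)} = D 6 \left(-4\right) = 6 D \left(-4\right) = - 24 D$)
$j{\left(u,Q \right)} = - 8 Q - 2 Q u$ ($j{\left(u,Q \right)} = - 2 \left(Q u + \left(-2\right)^{2} Q\right) = - 2 \left(Q u + 4 Q\right) = - 2 \left(4 Q + Q u\right) = - 8 Q - 2 Q u$)
$Z{\left(E \right)} = E \left(-32 - 8 E\right)$ ($Z{\left(E \right)} = E \left(\left(-2\right) 4 \left(4 + E\right)\right) = E \left(-32 - 8 E\right)$)
$858 Z{\left(-36 \right)} + a{\left(-36 \right)} = 858 \left(\left(-8\right) \left(-36\right) \left(4 - 36\right)\right) - -864 = 858 \left(\left(-8\right) \left(-36\right) \left(-32\right)\right) + 864 = 858 \left(-9216\right) + 864 = -7907328 + 864 = -7906464$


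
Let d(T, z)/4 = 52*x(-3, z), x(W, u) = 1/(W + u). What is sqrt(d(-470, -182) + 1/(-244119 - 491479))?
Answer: I*sqrt(20821723165243470)/136085630 ≈ 1.0603*I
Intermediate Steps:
d(T, z) = 208/(-3 + z) (d(T, z) = 4*(52/(-3 + z)) = 208/(-3 + z))
sqrt(d(-470, -182) + 1/(-244119 - 491479)) = sqrt(208/(-3 - 182) + 1/(-244119 - 491479)) = sqrt(208/(-185) + 1/(-735598)) = sqrt(208*(-1/185) - 1/735598) = sqrt(-208/185 - 1/735598) = sqrt(-153004569/136085630) = I*sqrt(20821723165243470)/136085630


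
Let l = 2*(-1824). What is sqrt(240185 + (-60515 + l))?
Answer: 3*sqrt(19558) ≈ 419.55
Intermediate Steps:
l = -3648
sqrt(240185 + (-60515 + l)) = sqrt(240185 + (-60515 - 3648)) = sqrt(240185 - 64163) = sqrt(176022) = 3*sqrt(19558)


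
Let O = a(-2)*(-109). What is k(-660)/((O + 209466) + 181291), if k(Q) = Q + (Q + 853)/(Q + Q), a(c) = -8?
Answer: -871393/516950280 ≈ -0.0016856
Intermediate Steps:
O = 872 (O = -8*(-109) = 872)
k(Q) = Q + (853 + Q)/(2*Q) (k(Q) = Q + (853 + Q)/((2*Q)) = Q + (853 + Q)*(1/(2*Q)) = Q + (853 + Q)/(2*Q))
k(-660)/((O + 209466) + 181291) = (½ - 660 + (853/2)/(-660))/((872 + 209466) + 181291) = (½ - 660 + (853/2)*(-1/660))/(210338 + 181291) = (½ - 660 - 853/1320)/391629 = -871393/1320*1/391629 = -871393/516950280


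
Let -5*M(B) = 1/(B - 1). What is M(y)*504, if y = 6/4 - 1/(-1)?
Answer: -336/5 ≈ -67.200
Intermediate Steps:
y = 5/2 (y = 6*(¼) - 1*(-1) = 3/2 + 1 = 5/2 ≈ 2.5000)
M(B) = -1/(5*(-1 + B)) (M(B) = -1/(5*(B - 1)) = -1/(5*(-1 + B)))
M(y)*504 = -1/(-5 + 5*(5/2))*504 = -1/(-5 + 25/2)*504 = -1/15/2*504 = -1*2/15*504 = -2/15*504 = -336/5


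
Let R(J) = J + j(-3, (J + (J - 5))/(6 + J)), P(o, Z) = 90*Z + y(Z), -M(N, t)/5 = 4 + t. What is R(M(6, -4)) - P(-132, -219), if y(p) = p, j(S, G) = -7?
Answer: 19922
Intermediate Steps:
M(N, t) = -20 - 5*t (M(N, t) = -5*(4 + t) = -20 - 5*t)
P(o, Z) = 91*Z (P(o, Z) = 90*Z + Z = 91*Z)
R(J) = -7 + J (R(J) = J - 7 = -7 + J)
R(M(6, -4)) - P(-132, -219) = (-7 + (-20 - 5*(-4))) - 91*(-219) = (-7 + (-20 + 20)) - 1*(-19929) = (-7 + 0) + 19929 = -7 + 19929 = 19922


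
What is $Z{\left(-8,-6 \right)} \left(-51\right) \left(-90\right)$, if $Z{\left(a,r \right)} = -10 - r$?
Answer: $-18360$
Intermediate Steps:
$Z{\left(-8,-6 \right)} \left(-51\right) \left(-90\right) = \left(-10 - -6\right) \left(-51\right) \left(-90\right) = \left(-10 + 6\right) \left(-51\right) \left(-90\right) = \left(-4\right) \left(-51\right) \left(-90\right) = 204 \left(-90\right) = -18360$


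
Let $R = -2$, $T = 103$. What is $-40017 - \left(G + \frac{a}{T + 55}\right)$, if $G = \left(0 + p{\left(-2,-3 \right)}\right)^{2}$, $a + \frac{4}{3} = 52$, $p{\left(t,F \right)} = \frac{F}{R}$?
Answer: $- \frac{37938553}{948} \approx -40020.0$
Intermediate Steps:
$p{\left(t,F \right)} = - \frac{F}{2}$ ($p{\left(t,F \right)} = \frac{F}{-2} = F \left(- \frac{1}{2}\right) = - \frac{F}{2}$)
$a = \frac{152}{3}$ ($a = - \frac{4}{3} + 52 = \frac{152}{3} \approx 50.667$)
$G = \frac{9}{4}$ ($G = \left(0 - - \frac{3}{2}\right)^{2} = \left(0 + \frac{3}{2}\right)^{2} = \left(\frac{3}{2}\right)^{2} = \frac{9}{4} \approx 2.25$)
$-40017 - \left(G + \frac{a}{T + 55}\right) = -40017 - \left(\frac{9}{4} + \frac{152}{3 \left(103 + 55\right)}\right) = -40017 - \left(\frac{9}{4} + \frac{152}{3 \cdot 158}\right) = -40017 - \left(\frac{9}{4} + \frac{152}{3} \cdot \frac{1}{158}\right) = -40017 - \left(\frac{9}{4} + \frac{76}{237}\right) = -40017 - \frac{2437}{948} = - \frac{37938553}{948}$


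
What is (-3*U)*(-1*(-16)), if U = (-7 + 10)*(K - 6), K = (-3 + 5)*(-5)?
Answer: 2304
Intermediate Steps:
K = -10 (K = 2*(-5) = -10)
U = -48 (U = (-7 + 10)*(-10 - 6) = 3*(-16) = -48)
(-3*U)*(-1*(-16)) = (-3*(-48))*(-1*(-16)) = 144*16 = 2304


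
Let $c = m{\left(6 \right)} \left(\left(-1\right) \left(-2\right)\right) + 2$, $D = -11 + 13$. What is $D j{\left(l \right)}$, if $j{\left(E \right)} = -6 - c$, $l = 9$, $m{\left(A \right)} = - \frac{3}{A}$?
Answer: $-14$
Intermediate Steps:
$D = 2$
$c = 1$ ($c = - \frac{3}{6} \left(\left(-1\right) \left(-2\right)\right) + 2 = \left(-3\right) \frac{1}{6} \cdot 2 + 2 = \left(- \frac{1}{2}\right) 2 + 2 = -1 + 2 = 1$)
$j{\left(E \right)} = -7$ ($j{\left(E \right)} = -6 - 1 = -7$)
$D j{\left(l \right)} = 2 \left(-7\right) = -14$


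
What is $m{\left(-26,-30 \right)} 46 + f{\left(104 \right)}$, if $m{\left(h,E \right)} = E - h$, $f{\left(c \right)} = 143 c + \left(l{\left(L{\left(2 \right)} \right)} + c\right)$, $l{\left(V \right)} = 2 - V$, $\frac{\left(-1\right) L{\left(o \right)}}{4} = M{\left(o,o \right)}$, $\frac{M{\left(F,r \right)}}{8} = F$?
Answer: $14858$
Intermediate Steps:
$M{\left(F,r \right)} = 8 F$
$L{\left(o \right)} = - 32 o$ ($L{\left(o \right)} = - 4 \cdot 8 o = - 32 o$)
$f{\left(c \right)} = 66 + 144 c$ ($f{\left(c \right)} = 143 c - \left(-2 - 64 - c\right) = 143 c + \left(\left(2 - -64\right) + c\right) = 143 c + \left(\left(2 + 64\right) + c\right) = 143 c + \left(66 + c\right) = 66 + 144 c$)
$m{\left(-26,-30 \right)} 46 + f{\left(104 \right)} = \left(-30 - -26\right) 46 + \left(66 + 144 \cdot 104\right) = \left(-30 + 26\right) 46 + \left(66 + 14976\right) = \left(-4\right) 46 + 15042 = -184 + 15042 = 14858$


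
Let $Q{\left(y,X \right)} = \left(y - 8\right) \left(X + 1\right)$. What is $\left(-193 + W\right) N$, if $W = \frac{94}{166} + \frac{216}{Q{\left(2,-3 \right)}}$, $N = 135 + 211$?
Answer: $- \frac{5009388}{83} \approx -60354.0$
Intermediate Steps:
$Q{\left(y,X \right)} = \left(1 + X\right) \left(-8 + y\right)$ ($Q{\left(y,X \right)} = \left(-8 + y\right) \left(1 + X\right) = \left(1 + X\right) \left(-8 + y\right)$)
$N = 346$
$W = \frac{1541}{83}$ ($W = \frac{94}{166} + \frac{216}{-8 + 2 - -24 - 6} = 94 \cdot \frac{1}{166} + \frac{216}{-8 + 2 + 24 - 6} = \frac{47}{83} + \frac{216}{12} = \frac{47}{83} + 216 \cdot \frac{1}{12} = \frac{47}{83} + 18 = \frac{1541}{83} \approx 18.566$)
$\left(-193 + W\right) N = \left(-193 + \frac{1541}{83}\right) 346 = \left(- \frac{14478}{83}\right) 346 = - \frac{5009388}{83}$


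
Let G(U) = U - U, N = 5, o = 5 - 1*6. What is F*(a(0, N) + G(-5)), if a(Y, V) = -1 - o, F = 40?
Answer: 0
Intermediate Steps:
o = -1 (o = 5 - 6 = -1)
a(Y, V) = 0 (a(Y, V) = -1 - 1*(-1) = -1 + 1 = 0)
G(U) = 0
F*(a(0, N) + G(-5)) = 40*(0 + 0) = 40*0 = 0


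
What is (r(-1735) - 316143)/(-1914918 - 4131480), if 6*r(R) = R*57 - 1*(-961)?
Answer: 498698/9069597 ≈ 0.054986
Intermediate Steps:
r(R) = 961/6 + 19*R/2 (r(R) = (R*57 - 1*(-961))/6 = (57*R + 961)/6 = (961 + 57*R)/6 = 961/6 + 19*R/2)
(r(-1735) - 316143)/(-1914918 - 4131480) = ((961/6 + (19/2)*(-1735)) - 316143)/(-1914918 - 4131480) = ((961/6 - 32965/2) - 316143)/(-6046398) = (-48967/3 - 316143)*(-1/6046398) = -997396/3*(-1/6046398) = 498698/9069597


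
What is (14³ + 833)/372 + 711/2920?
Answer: 2677333/271560 ≈ 9.8591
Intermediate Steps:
(14³ + 833)/372 + 711/2920 = (2744 + 833)*(1/372) + 711*(1/2920) = 3577*(1/372) + 711/2920 = 3577/372 + 711/2920 = 2677333/271560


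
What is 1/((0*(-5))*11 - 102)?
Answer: -1/102 ≈ -0.0098039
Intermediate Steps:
1/((0*(-5))*11 - 102) = 1/(0*11 - 102) = 1/(0 - 102) = 1/(-102) = -1/102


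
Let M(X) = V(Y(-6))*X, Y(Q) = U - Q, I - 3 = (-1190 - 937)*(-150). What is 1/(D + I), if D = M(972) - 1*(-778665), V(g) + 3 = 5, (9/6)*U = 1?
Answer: 1/1099662 ≈ 9.0937e-7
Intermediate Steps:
U = 2/3 (U = (2/3)*1 = 2/3 ≈ 0.66667)
I = 319053 (I = 3 + (-1190 - 937)*(-150) = 3 - 2127*(-150) = 3 + 319050 = 319053)
Y(Q) = 2/3 - Q
V(g) = 2 (V(g) = -3 + 5 = 2)
M(X) = 2*X
D = 780609 (D = 2*972 - 1*(-778665) = 1944 + 778665 = 780609)
1/(D + I) = 1/(780609 + 319053) = 1/1099662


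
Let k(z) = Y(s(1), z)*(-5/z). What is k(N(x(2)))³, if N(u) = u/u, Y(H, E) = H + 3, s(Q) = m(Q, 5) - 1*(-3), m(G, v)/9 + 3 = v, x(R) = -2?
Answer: -1728000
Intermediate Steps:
m(G, v) = -27 + 9*v
s(Q) = 21 (s(Q) = (-27 + 9*5) - 1*(-3) = (-27 + 45) + 3 = 18 + 3 = 21)
Y(H, E) = 3 + H
N(u) = 1
k(z) = -120/z (k(z) = (3 + 21)*(-5/z) = 24*(-5/z) = -120/z)
k(N(x(2)))³ = (-120/1)³ = (-120*1)³ = (-120)³ = -1728000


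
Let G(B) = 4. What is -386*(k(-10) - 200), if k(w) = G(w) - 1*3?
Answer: 76814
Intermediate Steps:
k(w) = 1 (k(w) = 4 - 1*3 = 4 - 3 = 1)
-386*(k(-10) - 200) = -386*(1 - 200) = -386*(-199) = 76814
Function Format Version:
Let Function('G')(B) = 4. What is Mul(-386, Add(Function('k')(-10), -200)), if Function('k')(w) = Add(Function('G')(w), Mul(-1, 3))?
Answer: 76814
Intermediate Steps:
Function('k')(w) = 1 (Function('k')(w) = Add(4, Mul(-1, 3)) = Add(4, -3) = 1)
Mul(-386, Add(Function('k')(-10), -200)) = Mul(-386, Add(1, -200)) = Mul(-386, -199) = 76814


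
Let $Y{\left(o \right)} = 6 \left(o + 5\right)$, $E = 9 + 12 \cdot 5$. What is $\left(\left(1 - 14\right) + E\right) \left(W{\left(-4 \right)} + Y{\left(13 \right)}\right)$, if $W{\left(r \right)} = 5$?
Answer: $6328$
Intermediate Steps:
$E = 69$ ($E = 9 + 60 = 69$)
$Y{\left(o \right)} = 30 + 6 o$ ($Y{\left(o \right)} = 6 \left(5 + o\right) = 30 + 6 o$)
$\left(\left(1 - 14\right) + E\right) \left(W{\left(-4 \right)} + Y{\left(13 \right)}\right) = \left(\left(1 - 14\right) + 69\right) \left(5 + \left(30 + 6 \cdot 13\right)\right) = \left(\left(1 - 14\right) + 69\right) \left(5 + \left(30 + 78\right)\right) = \left(-13 + 69\right) \left(5 + 108\right) = 56 \cdot 113 = 6328$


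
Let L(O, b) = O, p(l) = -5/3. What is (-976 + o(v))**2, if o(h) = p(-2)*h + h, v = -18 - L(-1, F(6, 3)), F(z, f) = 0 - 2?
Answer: 8375236/9 ≈ 9.3058e+5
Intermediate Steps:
F(z, f) = -2
p(l) = -5/3 (p(l) = -5*1/3 = -5/3)
v = -17 (v = -18 - 1*(-1) = -18 + 1 = -17)
o(h) = -2*h/3 (o(h) = -5*h/3 + h = -2*h/3)
(-976 + o(v))**2 = (-976 - 2/3*(-17))**2 = (-976 + 34/3)**2 = (-2894/3)**2 = 8375236/9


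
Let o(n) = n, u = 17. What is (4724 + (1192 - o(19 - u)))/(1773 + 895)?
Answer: 2957/1334 ≈ 2.2166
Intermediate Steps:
(4724 + (1192 - o(19 - u)))/(1773 + 895) = (4724 + (1192 - (19 - 1*17)))/(1773 + 895) = (4724 + (1192 - (19 - 17)))/2668 = (4724 + (1192 - 1*2))*(1/2668) = (4724 + (1192 - 2))*(1/2668) = (4724 + 1190)*(1/2668) = 5914*(1/2668) = 2957/1334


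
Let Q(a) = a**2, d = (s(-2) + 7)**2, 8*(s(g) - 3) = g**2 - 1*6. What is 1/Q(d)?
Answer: 256/2313441 ≈ 0.00011066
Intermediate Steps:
s(g) = 9/4 + g**2/8 (s(g) = 3 + (g**2 - 1*6)/8 = 3 + (g**2 - 6)/8 = 3 + (-6 + g**2)/8 = 3 + (-3/4 + g**2/8) = 9/4 + g**2/8)
d = 1521/16 (d = ((9/4 + (1/8)*(-2)**2) + 7)**2 = ((9/4 + (1/8)*4) + 7)**2 = ((9/4 + 1/2) + 7)**2 = (11/4 + 7)**2 = (39/4)**2 = 1521/16 ≈ 95.063)
1/Q(d) = 1/((1521/16)**2) = 1/(2313441/256) = 256/2313441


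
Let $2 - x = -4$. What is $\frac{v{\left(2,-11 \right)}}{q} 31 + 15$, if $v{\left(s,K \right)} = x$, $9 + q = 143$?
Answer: $\frac{1098}{67} \approx 16.388$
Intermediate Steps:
$q = 134$ ($q = -9 + 143 = 134$)
$x = 6$ ($x = 2 - -4 = 2 + 4 = 6$)
$v{\left(s,K \right)} = 6$
$\frac{v{\left(2,-11 \right)}}{q} 31 + 15 = \frac{6}{134} \cdot 31 + 15 = 6 \cdot \frac{1}{134} \cdot 31 + 15 = \frac{3}{67} \cdot 31 + 15 = \frac{93}{67} + 15 = \frac{1098}{67}$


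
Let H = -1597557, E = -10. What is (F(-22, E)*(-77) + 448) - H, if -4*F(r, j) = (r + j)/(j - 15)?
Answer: 39950741/25 ≈ 1.5980e+6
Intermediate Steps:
F(r, j) = -(j + r)/(4*(-15 + j)) (F(r, j) = -(r + j)/(4*(j - 15)) = -(j + r)/(4*(-15 + j)))
(F(-22, E)*(-77) + 448) - H = (((-1*(-10) - 1*(-22))/(4*(-15 - 10)))*(-77) + 448) - 1*(-1597557) = (((¼)*(10 + 22)/(-25))*(-77) + 448) + 1597557 = (((¼)*(-1/25)*32)*(-77) + 448) + 1597557 = (-8/25*(-77) + 448) + 1597557 = (616/25 + 448) + 1597557 = 11816/25 + 1597557 = 39950741/25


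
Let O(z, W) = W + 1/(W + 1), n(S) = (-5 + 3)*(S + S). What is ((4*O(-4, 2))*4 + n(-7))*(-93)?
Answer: -6076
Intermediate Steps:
n(S) = -4*S
O(z, W) = W + 1/(1 + W)
((4*O(-4, 2))*4 + n(-7))*(-93) = ((4*((1 + 2 + 2**2)/(1 + 2)))*4 - 4*(-7))*(-93) = ((4*((1 + 2 + 4)/3))*4 + 28)*(-93) = ((4*((1/3)*7))*4 + 28)*(-93) = ((4*(7/3))*4 + 28)*(-93) = ((28/3)*4 + 28)*(-93) = (112/3 + 28)*(-93) = (196/3)*(-93) = -6076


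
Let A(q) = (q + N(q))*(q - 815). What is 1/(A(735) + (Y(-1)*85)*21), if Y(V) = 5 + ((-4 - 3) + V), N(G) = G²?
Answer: -1/43282155 ≈ -2.3104e-8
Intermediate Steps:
Y(V) = -2 + V (Y(V) = 5 + (-7 + V) = -2 + V)
A(q) = (-815 + q)*(q + q²) (A(q) = (q + q²)*(q - 815) = (q + q²)*(-815 + q) = (-815 + q)*(q + q²))
1/(A(735) + (Y(-1)*85)*21) = 1/(735*(-815 + 735² - 814*735) + ((-2 - 1)*85)*21) = 1/(735*(-815 + 540225 - 598290) - 3*85*21) = 1/(735*(-58880) - 255*21) = 1/(-43276800 - 5355) = 1/(-43282155) = -1/43282155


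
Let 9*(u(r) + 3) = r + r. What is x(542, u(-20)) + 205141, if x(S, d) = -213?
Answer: 204928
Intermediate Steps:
u(r) = -3 + 2*r/9 (u(r) = -3 + (r + r)/9 = -3 + (2*r)/9 = -3 + 2*r/9)
x(542, u(-20)) + 205141 = -213 + 205141 = 204928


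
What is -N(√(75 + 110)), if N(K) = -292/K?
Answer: 292*√185/185 ≈ 21.468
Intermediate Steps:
-N(√(75 + 110)) = -(-292)/(√(75 + 110)) = -(-292)/(√185) = -(-292)*√185/185 = 292*√185/185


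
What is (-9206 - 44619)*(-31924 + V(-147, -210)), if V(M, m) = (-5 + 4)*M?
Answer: 1710397025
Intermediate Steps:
V(M, m) = -M
(-9206 - 44619)*(-31924 + V(-147, -210)) = (-9206 - 44619)*(-31924 - 1*(-147)) = -53825*(-31924 + 147) = -53825*(-31777) = 1710397025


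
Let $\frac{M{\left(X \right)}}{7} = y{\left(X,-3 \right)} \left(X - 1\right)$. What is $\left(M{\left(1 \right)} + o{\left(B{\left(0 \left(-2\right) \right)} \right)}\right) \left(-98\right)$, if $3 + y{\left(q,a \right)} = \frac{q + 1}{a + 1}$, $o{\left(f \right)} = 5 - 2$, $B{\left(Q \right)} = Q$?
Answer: $-294$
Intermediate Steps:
$o{\left(f \right)} = 3$ ($o{\left(f \right)} = 5 - 2 = 3$)
$y{\left(q,a \right)} = -3 + \frac{1 + q}{1 + a}$ ($y{\left(q,a \right)} = -3 + \frac{q + 1}{a + 1} = -3 + \frac{1 + q}{1 + a}$)
$M{\left(X \right)} = 7 \left(-1 + X\right) \left(- \frac{7}{2} - \frac{X}{2}\right)$ ($M{\left(X \right)} = 7 \frac{-2 + X - -9}{1 - 3} \left(X - 1\right) = 7 \frac{-2 + X + 9}{-2} \left(-1 + X\right) = 7 - \frac{7 + X}{2} \left(-1 + X\right) = 7 \left(- \frac{7}{2} - \frac{X}{2}\right) \left(-1 + X\right) = 7 \left(-1 + X\right) \left(- \frac{7}{2} - \frac{X}{2}\right)$)
$\left(M{\left(1 \right)} + o{\left(B{\left(0 \left(-2\right) \right)} \right)}\right) \left(-98\right) = \left(- \frac{7 \left(-1 + 1\right) \left(7 + 1\right)}{2} + 3\right) \left(-98\right) = \left(\left(- \frac{7}{2}\right) 0 \cdot 8 + 3\right) \left(-98\right) = \left(0 + 3\right) \left(-98\right) = 3 \left(-98\right) = -294$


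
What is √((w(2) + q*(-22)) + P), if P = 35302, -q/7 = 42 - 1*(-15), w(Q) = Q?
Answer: 3*√4898 ≈ 209.96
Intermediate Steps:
q = -399 (q = -7*(42 - 1*(-15)) = -7*(42 + 15) = -7*57 = -399)
√((w(2) + q*(-22)) + P) = √((2 - 399*(-22)) + 35302) = √((2 + 8778) + 35302) = √(8780 + 35302) = √44082 = 3*√4898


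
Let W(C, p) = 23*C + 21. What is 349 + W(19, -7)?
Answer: 807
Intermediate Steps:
W(C, p) = 21 + 23*C
349 + W(19, -7) = 349 + (21 + 23*19) = 349 + (21 + 437) = 349 + 458 = 807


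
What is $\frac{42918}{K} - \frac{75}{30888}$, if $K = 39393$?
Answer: $\frac{16329589}{15021864} \approx 1.0871$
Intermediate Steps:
$\frac{42918}{K} - \frac{75}{30888} = \frac{42918}{39393} - \frac{75}{30888} = 42918 \cdot \frac{1}{39393} - \frac{25}{10296} = \frac{14306}{13131} - \frac{25}{10296} = \frac{16329589}{15021864}$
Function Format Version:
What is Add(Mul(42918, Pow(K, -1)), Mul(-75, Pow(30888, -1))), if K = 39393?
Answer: Rational(16329589, 15021864) ≈ 1.0871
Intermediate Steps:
Add(Mul(42918, Pow(K, -1)), Mul(-75, Pow(30888, -1))) = Add(Mul(42918, Pow(39393, -1)), Mul(-75, Pow(30888, -1))) = Add(Mul(42918, Rational(1, 39393)), Mul(-75, Rational(1, 30888))) = Add(Rational(14306, 13131), Rational(-25, 10296)) = Rational(16329589, 15021864)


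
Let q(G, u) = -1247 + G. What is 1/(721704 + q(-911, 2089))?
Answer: 1/719546 ≈ 1.3898e-6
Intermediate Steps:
1/(721704 + q(-911, 2089)) = 1/(721704 + (-1247 - 911)) = 1/(721704 - 2158) = 1/719546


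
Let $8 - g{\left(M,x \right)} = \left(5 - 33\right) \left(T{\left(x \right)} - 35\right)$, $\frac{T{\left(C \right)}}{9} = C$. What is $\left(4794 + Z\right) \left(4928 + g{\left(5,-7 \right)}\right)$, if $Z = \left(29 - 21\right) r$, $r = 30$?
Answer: $11034528$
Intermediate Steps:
$Z = 240$ ($Z = \left(29 - 21\right) 30 = 8 \cdot 30 = 240$)
$T{\left(C \right)} = 9 C$
$g{\left(M,x \right)} = -972 + 252 x$ ($g{\left(M,x \right)} = 8 - \left(5 - 33\right) \left(9 x - 35\right) = 8 - - 28 \left(-35 + 9 x\right) = 8 - \left(980 - 252 x\right) = 8 + \left(-980 + 252 x\right) = -972 + 252 x$)
$\left(4794 + Z\right) \left(4928 + g{\left(5,-7 \right)}\right) = \left(4794 + 240\right) \left(4928 + \left(-972 + 252 \left(-7\right)\right)\right) = 5034 \left(4928 - 2736\right) = 5034 \cdot 2192 = 11034528$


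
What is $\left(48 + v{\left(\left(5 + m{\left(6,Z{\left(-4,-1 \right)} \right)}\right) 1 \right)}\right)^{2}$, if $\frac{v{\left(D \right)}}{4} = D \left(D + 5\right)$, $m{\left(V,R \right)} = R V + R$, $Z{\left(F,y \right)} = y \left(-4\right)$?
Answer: $25644096$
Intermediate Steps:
$Z{\left(F,y \right)} = - 4 y$
$m{\left(V,R \right)} = R + R V$
$v{\left(D \right)} = 4 D \left(5 + D\right)$ ($v{\left(D \right)} = 4 D \left(D + 5\right) = 4 D \left(5 + D\right)$)
$\left(48 + v{\left(\left(5 + m{\left(6,Z{\left(-4,-1 \right)} \right)}\right) 1 \right)}\right)^{2} = \left(48 + 4 \left(5 + \left(-4\right) \left(-1\right) \left(1 + 6\right)\right) 1 \left(5 + \left(5 + \left(-4\right) \left(-1\right) \left(1 + 6\right)\right) 1\right)\right)^{2} = \left(48 + 4 \left(5 + 4 \cdot 7\right) 1 \left(5 + \left(5 + 4 \cdot 7\right) 1\right)\right)^{2} = \left(48 + 4 \left(5 + 28\right) 1 \left(5 + \left(5 + 28\right) 1\right)\right)^{2} = \left(48 + 4 \cdot 33 \cdot 1 \left(5 + 33 \cdot 1\right)\right)^{2} = \left(48 + 4 \cdot 33 \left(5 + 33\right)\right)^{2} = \left(48 + 4 \cdot 33 \cdot 38\right)^{2} = \left(48 + 5016\right)^{2} = 5064^{2} = 25644096$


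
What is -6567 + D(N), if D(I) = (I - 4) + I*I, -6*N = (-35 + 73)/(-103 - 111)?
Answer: -2708317085/412164 ≈ -6571.0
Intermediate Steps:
N = 19/642 (N = -(-35 + 73)/(6*(-103 - 111)) = -19/(3*(-214)) = -19*(-1)/(3*214) = -1/6*(-19/107) = 19/642 ≈ 0.029595)
D(I) = -4 + I + I**2 (D(I) = (-4 + I) + I**2 = -4 + I + I**2)
-6567 + D(N) = -6567 + (-4 + 19/642 + (19/642)**2) = -6567 + (-4 + 19/642 + 361/412164) = -6567 - 1636097/412164 = -2708317085/412164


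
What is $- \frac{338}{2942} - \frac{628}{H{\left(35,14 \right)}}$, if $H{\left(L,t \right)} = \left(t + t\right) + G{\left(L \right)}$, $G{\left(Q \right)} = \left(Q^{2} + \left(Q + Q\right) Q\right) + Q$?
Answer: $- \frac{777755}{2749299} \approx -0.28289$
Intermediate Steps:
$G{\left(Q \right)} = Q + 3 Q^{2}$ ($G{\left(Q \right)} = \left(Q^{2} + 2 Q Q\right) + Q = \left(Q^{2} + 2 Q^{2}\right) + Q = 3 Q^{2} + Q = Q + 3 Q^{2}$)
$H{\left(L,t \right)} = 2 t + L \left(1 + 3 L\right)$ ($H{\left(L,t \right)} = \left(t + t\right) + L \left(1 + 3 L\right) = 2 t + L \left(1 + 3 L\right)$)
$- \frac{338}{2942} - \frac{628}{H{\left(35,14 \right)}} = - \frac{338}{2942} - \frac{628}{2 \cdot 14 + 35 \left(1 + 3 \cdot 35\right)} = \left(-338\right) \frac{1}{2942} - \frac{628}{28 + 35 \left(1 + 105\right)} = - \frac{169}{1471} - \frac{628}{28 + 35 \cdot 106} = - \frac{169}{1471} - \frac{628}{28 + 3710} = - \frac{169}{1471} - \frac{628}{3738} = - \frac{169}{1471} - \frac{314}{1869} = - \frac{777755}{2749299}$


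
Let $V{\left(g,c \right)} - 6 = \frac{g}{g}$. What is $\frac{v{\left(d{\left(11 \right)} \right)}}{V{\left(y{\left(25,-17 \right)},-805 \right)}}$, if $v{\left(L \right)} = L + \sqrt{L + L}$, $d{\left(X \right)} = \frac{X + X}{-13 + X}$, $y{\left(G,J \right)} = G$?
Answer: $- \frac{11}{7} + \frac{i \sqrt{22}}{7} \approx -1.5714 + 0.67006 i$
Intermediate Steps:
$d{\left(X \right)} = \frac{2 X}{-13 + X}$
$V{\left(g,c \right)} = 7$ ($V{\left(g,c \right)} = 6 + \frac{g}{g} = 6 + 1 = 7$)
$v{\left(L \right)} = L + \sqrt{2} \sqrt{L}$ ($v{\left(L \right)} = L + \sqrt{2 L} = L + \sqrt{2} \sqrt{L}$)
$\frac{v{\left(d{\left(11 \right)} \right)}}{V{\left(y{\left(25,-17 \right)},-805 \right)}} = \frac{2 \cdot 11 \frac{1}{-13 + 11} + \sqrt{2} \sqrt{2 \cdot 11 \frac{1}{-13 + 11}}}{7} = \left(2 \cdot 11 \frac{1}{-2} + \sqrt{2} \sqrt{2 \cdot 11 \frac{1}{-2}}\right) \frac{1}{7} = \left(2 \cdot 11 \left(- \frac{1}{2}\right) + \sqrt{2} \sqrt{2 \cdot 11 \left(- \frac{1}{2}\right)}\right) \frac{1}{7} = \left(-11 + \sqrt{2} \sqrt{-11}\right) \frac{1}{7} = \left(-11 + \sqrt{2} i \sqrt{11}\right) \frac{1}{7} = \left(-11 + i \sqrt{22}\right) \frac{1}{7} = - \frac{11}{7} + \frac{i \sqrt{22}}{7}$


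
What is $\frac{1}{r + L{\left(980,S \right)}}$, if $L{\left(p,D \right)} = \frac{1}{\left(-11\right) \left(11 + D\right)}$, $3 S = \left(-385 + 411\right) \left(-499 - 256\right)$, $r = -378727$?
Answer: $- \frac{215567}{81641043206} \approx -2.6404 \cdot 10^{-6}$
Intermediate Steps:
$S = - \frac{19630}{3}$ ($S = \frac{\left(-385 + 411\right) \left(-499 - 256\right)}{3} = \frac{26 \left(-755\right)}{3} = \frac{1}{3} \left(-19630\right) = - \frac{19630}{3} \approx -6543.3$)
$L{\left(p,D \right)} = \frac{1}{-121 - 11 D}$
$\frac{1}{r + L{\left(980,S \right)}} = \frac{1}{-378727 - \frac{1}{121 + 11 \left(- \frac{19630}{3}\right)}} = \frac{1}{-378727 - \frac{1}{121 - \frac{215930}{3}}} = \frac{1}{-378727 - \frac{1}{- \frac{215567}{3}}} = \frac{1}{-378727 - - \frac{3}{215567}} = \frac{1}{-378727 + \frac{3}{215567}} = \frac{1}{- \frac{81641043206}{215567}} = - \frac{215567}{81641043206}$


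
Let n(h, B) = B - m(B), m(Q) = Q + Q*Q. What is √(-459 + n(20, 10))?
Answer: I*√559 ≈ 23.643*I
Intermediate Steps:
m(Q) = Q + Q²
n(h, B) = B - B*(1 + B)
√(-459 + n(20, 10)) = √(-459 - 1*10²) = √(-459 - 1*100) = √(-459 - 100) = √(-559) = I*√559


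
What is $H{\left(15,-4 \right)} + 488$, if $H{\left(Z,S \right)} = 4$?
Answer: $492$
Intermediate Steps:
$H{\left(15,-4 \right)} + 488 = 4 + 488 = 492$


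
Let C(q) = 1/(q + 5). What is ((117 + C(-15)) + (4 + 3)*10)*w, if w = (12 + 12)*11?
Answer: 246708/5 ≈ 49342.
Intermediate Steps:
C(q) = 1/(5 + q)
w = 264 (w = 24*11 = 264)
((117 + C(-15)) + (4 + 3)*10)*w = ((117 + 1/(5 - 15)) + (4 + 3)*10)*264 = ((117 + 1/(-10)) + 7*10)*264 = ((117 - ⅒) + 70)*264 = (1169/10 + 70)*264 = (1869/10)*264 = 246708/5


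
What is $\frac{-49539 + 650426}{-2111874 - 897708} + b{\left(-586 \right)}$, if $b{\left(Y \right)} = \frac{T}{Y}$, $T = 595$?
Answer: $- \frac{535705268}{440903763} \approx -1.215$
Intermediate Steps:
$b{\left(Y \right)} = \frac{595}{Y}$
$\frac{-49539 + 650426}{-2111874 - 897708} + b{\left(-586 \right)} = \frac{-49539 + 650426}{-2111874 - 897708} + \frac{595}{-586} = \frac{600887}{-3009582} + 595 \left(- \frac{1}{586}\right) = 600887 \left(- \frac{1}{3009582}\right) - \frac{595}{586} = - \frac{600887}{3009582} - \frac{595}{586} = - \frac{535705268}{440903763}$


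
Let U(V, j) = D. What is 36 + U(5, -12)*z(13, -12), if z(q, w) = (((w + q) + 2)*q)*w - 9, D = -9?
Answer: 4329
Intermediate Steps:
U(V, j) = -9
z(q, w) = -9 + q*w*(2 + q + w) (z(q, w) = (((q + w) + 2)*q)*w - 9 = ((2 + q + w)*q)*w - 9 = (q*(2 + q + w))*w - 9 = q*w*(2 + q + w) - 9 = -9 + q*w*(2 + q + w))
36 + U(5, -12)*z(13, -12) = 36 - 9*(-9 + 13*(-12)² - 12*13² + 2*13*(-12)) = 36 - 9*(-9 + 13*144 - 12*169 - 312) = 36 - 9*(-9 + 1872 - 2028 - 312) = 36 - 9*(-477) = 36 + 4293 = 4329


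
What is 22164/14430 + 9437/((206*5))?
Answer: 5300161/495430 ≈ 10.698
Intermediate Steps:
22164/14430 + 9437/((206*5)) = 22164*(1/14430) + 9437/1030 = 3694/2405 + 9437*(1/1030) = 3694/2405 + 9437/1030 = 5300161/495430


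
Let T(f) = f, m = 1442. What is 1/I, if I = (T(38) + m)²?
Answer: 1/2190400 ≈ 4.5654e-7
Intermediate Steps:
I = 2190400 (I = (38 + 1442)² = 1480² = 2190400)
1/I = 1/2190400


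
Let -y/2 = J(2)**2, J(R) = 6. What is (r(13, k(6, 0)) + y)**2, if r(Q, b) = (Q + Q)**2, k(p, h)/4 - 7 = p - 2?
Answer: 364816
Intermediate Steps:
k(p, h) = 20 + 4*p (k(p, h) = 28 + 4*(p - 2) = 28 + 4*(-2 + p) = 28 + (-8 + 4*p) = 20 + 4*p)
r(Q, b) = 4*Q**2 (r(Q, b) = (2*Q)**2 = 4*Q**2)
y = -72 (y = -2*6**2 = -2*36 = -72)
(r(13, k(6, 0)) + y)**2 = (4*13**2 - 72)**2 = (4*169 - 72)**2 = (676 - 72)**2 = 604**2 = 364816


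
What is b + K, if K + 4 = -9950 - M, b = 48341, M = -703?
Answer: 39090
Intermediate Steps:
K = -9251 (K = -4 + (-9950 - 1*(-703)) = -4 + (-9950 + 703) = -4 - 9247 = -9251)
b + K = 48341 - 9251 = 39090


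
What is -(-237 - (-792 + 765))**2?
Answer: -44100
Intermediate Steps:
-(-237 - (-792 + 765))**2 = -(-237 - 1*(-27))**2 = -(-237 + 27)**2 = -1*(-210)**2 = -1*44100 = -44100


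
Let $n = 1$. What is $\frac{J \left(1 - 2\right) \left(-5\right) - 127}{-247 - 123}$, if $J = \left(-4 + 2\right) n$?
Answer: $\frac{137}{370} \approx 0.37027$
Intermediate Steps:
$J = -2$ ($J = \left(-4 + 2\right) 1 = \left(-2\right) 1 = -2$)
$\frac{J \left(1 - 2\right) \left(-5\right) - 127}{-247 - 123} = \frac{- 2 \left(1 - 2\right) \left(-5\right) - 127}{-247 - 123} = \frac{- 2 \left(1 - 2\right) \left(-5\right) - 127}{-370} = \left(\left(-2\right) \left(-1\right) \left(-5\right) - 127\right) \left(- \frac{1}{370}\right) = \left(2 \left(-5\right) - 127\right) \left(- \frac{1}{370}\right) = \left(-10 - 127\right) \left(- \frac{1}{370}\right) = \left(-137\right) \left(- \frac{1}{370}\right) = \frac{137}{370}$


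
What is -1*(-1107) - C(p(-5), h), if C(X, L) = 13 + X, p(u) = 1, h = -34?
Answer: 1093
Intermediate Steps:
-1*(-1107) - C(p(-5), h) = -1*(-1107) - (13 + 1) = 1107 - 1*14 = 1107 - 14 = 1093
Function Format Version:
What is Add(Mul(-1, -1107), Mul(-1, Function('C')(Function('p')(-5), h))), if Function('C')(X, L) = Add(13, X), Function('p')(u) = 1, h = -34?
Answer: 1093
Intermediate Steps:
Add(Mul(-1, -1107), Mul(-1, Function('C')(Function('p')(-5), h))) = Add(Mul(-1, -1107), Mul(-1, Add(13, 1))) = Add(1107, Mul(-1, 14)) = Add(1107, -14) = 1093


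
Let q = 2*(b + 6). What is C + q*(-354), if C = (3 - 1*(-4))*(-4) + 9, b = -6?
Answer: -19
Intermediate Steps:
q = 0 (q = 2*(-6 + 6) = 2*0 = 0)
C = -19 (C = (3 + 4)*(-4) + 9 = 7*(-4) + 9 = -28 + 9 = -19)
C + q*(-354) = -19 + 0*(-354) = -19 + 0 = -19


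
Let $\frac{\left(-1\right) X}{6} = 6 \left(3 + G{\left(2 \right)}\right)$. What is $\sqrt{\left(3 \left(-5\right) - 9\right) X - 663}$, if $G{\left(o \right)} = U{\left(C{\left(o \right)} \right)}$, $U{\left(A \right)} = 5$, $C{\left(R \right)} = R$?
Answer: $\sqrt{6249} \approx 79.051$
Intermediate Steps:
$G{\left(o \right)} = 5$
$X = -288$ ($X = - 6 \cdot 6 \left(3 + 5\right) = - 6 \cdot 6 \cdot 8 = \left(-6\right) 48 = -288$)
$\sqrt{\left(3 \left(-5\right) - 9\right) X - 663} = \sqrt{\left(3 \left(-5\right) - 9\right) \left(-288\right) - 663} = \sqrt{\left(-15 - 9\right) \left(-288\right) - 663} = \sqrt{\left(-24\right) \left(-288\right) - 663} = \sqrt{6912 - 663} = \sqrt{6249}$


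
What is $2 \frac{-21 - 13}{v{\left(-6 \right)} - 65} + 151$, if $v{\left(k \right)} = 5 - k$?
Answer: $\frac{4111}{27} \approx 152.26$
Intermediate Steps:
$2 \frac{-21 - 13}{v{\left(-6 \right)} - 65} + 151 = 2 \frac{-21 - 13}{\left(5 - -6\right) - 65} + 151 = 2 \left(- \frac{34}{\left(5 + 6\right) - 65}\right) + 151 = 2 \left(- \frac{34}{11 - 65}\right) + 151 = 2 \left(- \frac{34}{-54}\right) + 151 = 2 \left(\left(-34\right) \left(- \frac{1}{54}\right)\right) + 151 = 2 \cdot \frac{17}{27} + 151 = \frac{34}{27} + 151 = \frac{4111}{27}$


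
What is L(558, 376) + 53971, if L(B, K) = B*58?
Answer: 86335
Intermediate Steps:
L(B, K) = 58*B
L(558, 376) + 53971 = 58*558 + 53971 = 32364 + 53971 = 86335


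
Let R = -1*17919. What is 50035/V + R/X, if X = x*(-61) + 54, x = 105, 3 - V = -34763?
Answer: 313581413/73599622 ≈ 4.2606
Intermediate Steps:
V = 34766 (V = 3 - 1*(-34763) = 3 + 34763 = 34766)
R = -17919
X = -6351 (X = 105*(-61) + 54 = -6405 + 54 = -6351)
50035/V + R/X = 50035/34766 - 17919/(-6351) = 50035*(1/34766) - 17919*(-1/6351) = 50035/34766 + 5973/2117 = 313581413/73599622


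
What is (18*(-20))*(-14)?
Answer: 5040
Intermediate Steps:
(18*(-20))*(-14) = -360*(-14) = 5040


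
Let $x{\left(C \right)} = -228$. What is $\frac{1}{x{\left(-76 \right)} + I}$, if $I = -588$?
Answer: $- \frac{1}{816} \approx -0.0012255$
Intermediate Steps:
$\frac{1}{x{\left(-76 \right)} + I} = \frac{1}{-228 - 588} = \frac{1}{-816} = - \frac{1}{816}$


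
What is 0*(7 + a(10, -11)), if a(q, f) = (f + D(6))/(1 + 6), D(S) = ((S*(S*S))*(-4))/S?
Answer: 0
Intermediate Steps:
D(S) = -4*S**2 (D(S) = ((S*S**2)*(-4))/S = (S**3*(-4))/S = (-4*S**3)/S = -4*S**2)
a(q, f) = -144/7 + f/7 (a(q, f) = (f - 4*6**2)/(1 + 6) = (f - 4*36)/7 = (f - 144)*(1/7) = (-144 + f)*(1/7) = -144/7 + f/7)
0*(7 + a(10, -11)) = 0*(7 + (-144/7 + (1/7)*(-11))) = 0*(7 + (-144/7 - 11/7)) = 0*(7 - 155/7) = 0*(-106/7) = 0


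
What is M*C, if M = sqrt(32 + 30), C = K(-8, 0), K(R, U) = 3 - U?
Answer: 3*sqrt(62) ≈ 23.622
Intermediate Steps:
C = 3 (C = 3 - 1*0 = 3 + 0 = 3)
M = sqrt(62) ≈ 7.8740
M*C = sqrt(62)*3 = 3*sqrt(62)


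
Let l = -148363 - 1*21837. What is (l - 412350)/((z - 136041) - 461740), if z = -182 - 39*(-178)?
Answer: 582550/591021 ≈ 0.98567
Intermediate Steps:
l = -170200 (l = -148363 - 21837 = -170200)
z = 6760 (z = -182 + 6942 = 6760)
(l - 412350)/((z - 136041) - 461740) = (-170200 - 412350)/((6760 - 136041) - 461740) = -582550/(-129281 - 461740) = -582550/(-591021) = -582550*(-1/591021) = 582550/591021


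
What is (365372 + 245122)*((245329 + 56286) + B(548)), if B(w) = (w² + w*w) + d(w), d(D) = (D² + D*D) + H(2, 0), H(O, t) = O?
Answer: 917470529502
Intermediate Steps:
d(D) = 2 + 2*D² (d(D) = (D² + D*D) + 2 = (D² + D²) + 2 = 2*D² + 2 = 2 + 2*D²)
B(w) = 2 + 4*w² (B(w) = (w² + w*w) + (2 + 2*w²) = (w² + w²) + (2 + 2*w²) = 2*w² + (2 + 2*w²) = 2 + 4*w²)
(365372 + 245122)*((245329 + 56286) + B(548)) = (365372 + 245122)*((245329 + 56286) + (2 + 4*548²)) = 610494*(301615 + (2 + 4*300304)) = 610494*(301615 + (2 + 1201216)) = 610494*(301615 + 1201218) = 610494*1502833 = 917470529502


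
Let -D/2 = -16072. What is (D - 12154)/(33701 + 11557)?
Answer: 9995/22629 ≈ 0.44169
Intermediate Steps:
D = 32144 (D = -2*(-16072) = 32144)
(D - 12154)/(33701 + 11557) = (32144 - 12154)/(33701 + 11557) = 19990/45258 = 19990*(1/45258) = 9995/22629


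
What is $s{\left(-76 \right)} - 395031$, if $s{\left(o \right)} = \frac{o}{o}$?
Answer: $-395030$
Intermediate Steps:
$s{\left(o \right)} = 1$
$s{\left(-76 \right)} - 395031 = 1 - 395031 = -395030$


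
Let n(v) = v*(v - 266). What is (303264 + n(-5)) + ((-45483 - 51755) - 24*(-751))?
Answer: 225405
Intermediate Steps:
n(v) = v*(-266 + v)
(303264 + n(-5)) + ((-45483 - 51755) - 24*(-751)) = (303264 - 5*(-266 - 5)) + ((-45483 - 51755) - 24*(-751)) = (303264 - 5*(-271)) + (-97238 + 18024) = (303264 + 1355) - 79214 = 304619 - 79214 = 225405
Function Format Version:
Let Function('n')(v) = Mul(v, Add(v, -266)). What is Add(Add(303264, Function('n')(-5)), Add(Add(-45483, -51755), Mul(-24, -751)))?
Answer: 225405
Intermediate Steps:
Function('n')(v) = Mul(v, Add(-266, v))
Add(Add(303264, Function('n')(-5)), Add(Add(-45483, -51755), Mul(-24, -751))) = Add(Add(303264, Mul(-5, Add(-266, -5))), Add(Add(-45483, -51755), Mul(-24, -751))) = Add(Add(303264, Mul(-5, -271)), Add(-97238, 18024)) = Add(Add(303264, 1355), -79214) = Add(304619, -79214) = 225405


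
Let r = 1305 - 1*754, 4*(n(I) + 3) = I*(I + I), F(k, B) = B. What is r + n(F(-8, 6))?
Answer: 566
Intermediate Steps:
n(I) = -3 + I²/2 (n(I) = -3 + (I*(I + I))/4 = -3 + (I*(2*I))/4 = -3 + (2*I²)/4 = -3 + I²/2)
r = 551 (r = 1305 - 754 = 551)
r + n(F(-8, 6)) = 551 + (-3 + (½)*6²) = 551 + (-3 + (½)*36) = 551 + (-3 + 18) = 551 + 15 = 566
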